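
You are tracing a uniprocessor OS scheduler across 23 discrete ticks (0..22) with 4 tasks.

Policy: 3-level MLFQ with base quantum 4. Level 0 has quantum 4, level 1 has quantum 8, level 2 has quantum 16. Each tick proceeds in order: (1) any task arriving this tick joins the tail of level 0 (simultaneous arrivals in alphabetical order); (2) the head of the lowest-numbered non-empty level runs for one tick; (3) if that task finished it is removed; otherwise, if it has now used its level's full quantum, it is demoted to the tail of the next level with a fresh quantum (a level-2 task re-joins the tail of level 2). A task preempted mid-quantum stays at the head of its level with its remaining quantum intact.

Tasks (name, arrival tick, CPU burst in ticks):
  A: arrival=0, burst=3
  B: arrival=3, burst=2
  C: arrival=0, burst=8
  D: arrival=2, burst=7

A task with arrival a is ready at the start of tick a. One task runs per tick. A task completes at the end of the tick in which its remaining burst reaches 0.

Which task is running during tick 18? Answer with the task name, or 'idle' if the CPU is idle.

t=0: L0/L1/L2 = AC/-/- → run A
t=1: L0/L1/L2 = AC/-/- → run A
t=2: L0/L1/L2 = ACD/-/- → run A
t=3: L0/L1/L2 = CDB/-/- → run C
t=4: L0/L1/L2 = CDB/-/- → run C
t=5: L0/L1/L2 = CDB/-/- → run C
t=6: L0/L1/L2 = CDB/-/- → run C
t=7: L0/L1/L2 = DB/C/- → run D
t=8: L0/L1/L2 = DB/C/- → run D
t=9: L0/L1/L2 = DB/C/- → run D
t=10: L0/L1/L2 = DB/C/- → run D
t=11: L0/L1/L2 = B/CD/- → run B
t=12: L0/L1/L2 = B/CD/- → run B
t=13: L0/L1/L2 = -/CD/- → run C
t=14: L0/L1/L2 = -/CD/- → run C
t=15: L0/L1/L2 = -/CD/- → run C
t=16: L0/L1/L2 = -/CD/- → run C
t=17: L0/L1/L2 = -/D/- → run D
t=18: L0/L1/L2 = -/D/- → run D
t=19: L0/L1/L2 = -/D/- → run D
t=20: (idle)
t=21: (idle)
t=22: (idle)

running at tick 18 = D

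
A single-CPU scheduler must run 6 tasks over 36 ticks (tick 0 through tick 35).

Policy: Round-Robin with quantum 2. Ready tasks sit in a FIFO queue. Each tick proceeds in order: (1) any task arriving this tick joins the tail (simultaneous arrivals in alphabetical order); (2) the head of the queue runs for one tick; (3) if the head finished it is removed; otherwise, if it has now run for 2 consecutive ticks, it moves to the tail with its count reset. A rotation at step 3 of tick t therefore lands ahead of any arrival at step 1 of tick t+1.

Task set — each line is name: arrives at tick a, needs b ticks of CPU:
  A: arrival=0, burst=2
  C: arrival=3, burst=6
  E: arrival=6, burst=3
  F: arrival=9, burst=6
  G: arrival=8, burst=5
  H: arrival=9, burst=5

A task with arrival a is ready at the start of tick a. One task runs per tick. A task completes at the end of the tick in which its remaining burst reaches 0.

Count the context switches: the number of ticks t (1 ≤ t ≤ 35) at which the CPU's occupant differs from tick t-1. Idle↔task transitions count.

t=0: queue=[A] q_used=0 → run A
t=1: queue=[A] q_used=1 → run A
t=2: (idle)
t=3: queue=[C] q_used=0 → run C
t=4: queue=[C] q_used=1 → run C
t=5: queue=[C] q_used=0 → run C
t=6: queue=[C,E] q_used=1 → run C
t=7: queue=[E,C] q_used=0 → run E
t=8: queue=[E,C,G] q_used=1 → run E
t=9: queue=[C,G,E,F,H] q_used=0 → run C
t=10: queue=[C,G,E,F,H] q_used=1 → run C
t=11: queue=[G,E,F,H] q_used=0 → run G
t=12: queue=[G,E,F,H] q_used=1 → run G
t=13: queue=[E,F,H,G] q_used=0 → run E
t=14: queue=[F,H,G] q_used=0 → run F
t=15: queue=[F,H,G] q_used=1 → run F
t=16: queue=[H,G,F] q_used=0 → run H
t=17: queue=[H,G,F] q_used=1 → run H
t=18: queue=[G,F,H] q_used=0 → run G
t=19: queue=[G,F,H] q_used=1 → run G
t=20: queue=[F,H,G] q_used=0 → run F
t=21: queue=[F,H,G] q_used=1 → run F
t=22: queue=[H,G,F] q_used=0 → run H
t=23: queue=[H,G,F] q_used=1 → run H
t=24: queue=[G,F,H] q_used=0 → run G
t=25: queue=[F,H] q_used=0 → run F
t=26: queue=[F,H] q_used=1 → run F
t=27: queue=[H] q_used=0 → run H
t=28: (idle)
t=29: (idle)
t=30: (idle)
t=31: (idle)
t=32: (idle)
t=33: (idle)
t=34: (idle)
t=35: (idle)

context switches = 15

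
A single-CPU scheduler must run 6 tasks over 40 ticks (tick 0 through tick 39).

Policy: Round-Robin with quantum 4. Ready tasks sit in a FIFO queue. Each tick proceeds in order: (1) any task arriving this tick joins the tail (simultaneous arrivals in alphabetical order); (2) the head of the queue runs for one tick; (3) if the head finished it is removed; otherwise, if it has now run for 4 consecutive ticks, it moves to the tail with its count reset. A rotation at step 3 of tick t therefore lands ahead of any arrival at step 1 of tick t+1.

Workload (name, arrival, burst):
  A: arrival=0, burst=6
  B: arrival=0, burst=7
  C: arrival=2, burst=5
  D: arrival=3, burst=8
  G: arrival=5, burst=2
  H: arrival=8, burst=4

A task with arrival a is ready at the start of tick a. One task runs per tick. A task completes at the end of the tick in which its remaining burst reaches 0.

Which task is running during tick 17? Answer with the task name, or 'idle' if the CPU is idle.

t=0: queue=[A,B] q_used=0 → run A
t=1: queue=[A,B] q_used=1 → run A
t=2: queue=[A,B,C] q_used=2 → run A
t=3: queue=[A,B,C,D] q_used=3 → run A
t=4: queue=[B,C,D,A] q_used=0 → run B
t=5: queue=[B,C,D,A,G] q_used=1 → run B
t=6: queue=[B,C,D,A,G] q_used=2 → run B
t=7: queue=[B,C,D,A,G] q_used=3 → run B
t=8: queue=[C,D,A,G,B,H] q_used=0 → run C
t=9: queue=[C,D,A,G,B,H] q_used=1 → run C
t=10: queue=[C,D,A,G,B,H] q_used=2 → run C
t=11: queue=[C,D,A,G,B,H] q_used=3 → run C
t=12: queue=[D,A,G,B,H,C] q_used=0 → run D
t=13: queue=[D,A,G,B,H,C] q_used=1 → run D
t=14: queue=[D,A,G,B,H,C] q_used=2 → run D
t=15: queue=[D,A,G,B,H,C] q_used=3 → run D
t=16: queue=[A,G,B,H,C,D] q_used=0 → run A
t=17: queue=[A,G,B,H,C,D] q_used=1 → run A
t=18: queue=[G,B,H,C,D] q_used=0 → run G
t=19: queue=[G,B,H,C,D] q_used=1 → run G
t=20: queue=[B,H,C,D] q_used=0 → run B
t=21: queue=[B,H,C,D] q_used=1 → run B
t=22: queue=[B,H,C,D] q_used=2 → run B
t=23: queue=[H,C,D] q_used=0 → run H
t=24: queue=[H,C,D] q_used=1 → run H
t=25: queue=[H,C,D] q_used=2 → run H
t=26: queue=[H,C,D] q_used=3 → run H
t=27: queue=[C,D] q_used=0 → run C
t=28: queue=[D] q_used=0 → run D
t=29: queue=[D] q_used=1 → run D
t=30: queue=[D] q_used=2 → run D
t=31: queue=[D] q_used=3 → run D
t=32: (idle)
t=33: (idle)
t=34: (idle)
t=35: (idle)
t=36: (idle)
t=37: (idle)
t=38: (idle)
t=39: (idle)

running at tick 17 = A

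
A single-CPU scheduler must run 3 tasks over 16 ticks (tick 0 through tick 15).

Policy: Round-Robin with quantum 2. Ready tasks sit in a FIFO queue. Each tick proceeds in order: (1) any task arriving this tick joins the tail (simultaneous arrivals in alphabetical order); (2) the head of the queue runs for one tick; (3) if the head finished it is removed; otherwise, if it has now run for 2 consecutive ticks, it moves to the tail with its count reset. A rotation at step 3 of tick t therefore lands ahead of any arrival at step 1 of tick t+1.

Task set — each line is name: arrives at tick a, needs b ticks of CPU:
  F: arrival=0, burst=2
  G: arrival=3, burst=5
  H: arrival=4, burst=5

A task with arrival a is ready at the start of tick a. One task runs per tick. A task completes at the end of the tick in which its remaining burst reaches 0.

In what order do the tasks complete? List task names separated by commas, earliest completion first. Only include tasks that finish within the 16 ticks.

t=0: queue=[F] q_used=0 → run F
t=1: queue=[F] q_used=1 → run F
t=2: (idle)
t=3: queue=[G] q_used=0 → run G
t=4: queue=[G,H] q_used=1 → run G
t=5: queue=[H,G] q_used=0 → run H
t=6: queue=[H,G] q_used=1 → run H
t=7: queue=[G,H] q_used=0 → run G
t=8: queue=[G,H] q_used=1 → run G
t=9: queue=[H,G] q_used=0 → run H
t=10: queue=[H,G] q_used=1 → run H
t=11: queue=[G,H] q_used=0 → run G
t=12: queue=[H] q_used=0 → run H
t=13: (idle)
t=14: (idle)
t=15: (idle)

completion order = F, G, H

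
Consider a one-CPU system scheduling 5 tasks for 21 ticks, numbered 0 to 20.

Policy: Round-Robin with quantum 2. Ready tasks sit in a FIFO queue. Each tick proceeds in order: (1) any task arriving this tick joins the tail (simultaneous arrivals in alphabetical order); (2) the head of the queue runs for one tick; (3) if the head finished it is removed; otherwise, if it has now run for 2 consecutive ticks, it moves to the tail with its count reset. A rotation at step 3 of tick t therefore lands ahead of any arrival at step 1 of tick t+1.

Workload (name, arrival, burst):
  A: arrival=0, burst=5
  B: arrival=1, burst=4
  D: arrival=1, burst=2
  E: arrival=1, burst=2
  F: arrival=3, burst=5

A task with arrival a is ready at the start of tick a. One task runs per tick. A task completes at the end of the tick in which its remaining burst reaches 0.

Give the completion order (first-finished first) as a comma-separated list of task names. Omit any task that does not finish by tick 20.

completion order = D, E, B, A, F

t=0: queue=[A] q_used=0 → run A
t=1: queue=[A,B,D,E] q_used=1 → run A
t=2: queue=[B,D,E,A] q_used=0 → run B
t=3: queue=[B,D,E,A,F] q_used=1 → run B
t=4: queue=[D,E,A,F,B] q_used=0 → run D
t=5: queue=[D,E,A,F,B] q_used=1 → run D
t=6: queue=[E,A,F,B] q_used=0 → run E
t=7: queue=[E,A,F,B] q_used=1 → run E
t=8: queue=[A,F,B] q_used=0 → run A
t=9: queue=[A,F,B] q_used=1 → run A
t=10: queue=[F,B,A] q_used=0 → run F
t=11: queue=[F,B,A] q_used=1 → run F
t=12: queue=[B,A,F] q_used=0 → run B
t=13: queue=[B,A,F] q_used=1 → run B
t=14: queue=[A,F] q_used=0 → run A
t=15: queue=[F] q_used=0 → run F
t=16: queue=[F] q_used=1 → run F
t=17: queue=[F] q_used=0 → run F
t=18: (idle)
t=19: (idle)
t=20: (idle)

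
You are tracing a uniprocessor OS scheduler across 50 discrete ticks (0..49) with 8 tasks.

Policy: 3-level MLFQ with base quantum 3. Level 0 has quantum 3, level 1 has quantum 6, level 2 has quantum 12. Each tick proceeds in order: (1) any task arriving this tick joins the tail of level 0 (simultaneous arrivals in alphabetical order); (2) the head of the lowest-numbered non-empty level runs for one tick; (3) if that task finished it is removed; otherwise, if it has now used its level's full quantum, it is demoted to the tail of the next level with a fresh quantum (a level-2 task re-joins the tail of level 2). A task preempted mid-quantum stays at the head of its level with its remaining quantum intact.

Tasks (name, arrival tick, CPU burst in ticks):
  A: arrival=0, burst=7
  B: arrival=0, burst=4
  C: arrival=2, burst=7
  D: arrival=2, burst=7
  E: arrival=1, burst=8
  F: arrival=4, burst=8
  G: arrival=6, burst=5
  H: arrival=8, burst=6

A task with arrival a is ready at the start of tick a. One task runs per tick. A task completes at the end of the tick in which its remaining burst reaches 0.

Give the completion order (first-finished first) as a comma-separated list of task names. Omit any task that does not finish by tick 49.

completion order = A, B, E, C, D, F, G

t=0: L0/L1/L2 = AB/-/- → run A
t=1: L0/L1/L2 = ABE/-/- → run A
t=2: L0/L1/L2 = ABECD/-/- → run A
t=3: L0/L1/L2 = BECD/A/- → run B
t=4: L0/L1/L2 = BECDF/A/- → run B
t=5: L0/L1/L2 = BECDF/A/- → run B
t=6: L0/L1/L2 = ECDFG/AB/- → run E
t=7: L0/L1/L2 = ECDFG/AB/- → run E
t=8: L0/L1/L2 = ECDFGH/AB/- → run E
t=9: L0/L1/L2 = CDFGH/ABE/- → run C
t=10: L0/L1/L2 = CDFGH/ABE/- → run C
t=11: L0/L1/L2 = CDFGH/ABE/- → run C
t=12: L0/L1/L2 = DFGH/ABEC/- → run D
t=13: L0/L1/L2 = DFGH/ABEC/- → run D
t=14: L0/L1/L2 = DFGH/ABEC/- → run D
t=15: L0/L1/L2 = FGH/ABECD/- → run F
t=16: L0/L1/L2 = FGH/ABECD/- → run F
t=17: L0/L1/L2 = FGH/ABECD/- → run F
t=18: L0/L1/L2 = GH/ABECDF/- → run G
t=19: L0/L1/L2 = GH/ABECDF/- → run G
t=20: L0/L1/L2 = GH/ABECDF/- → run G
t=21: L0/L1/L2 = H/ABECDFG/- → run H
t=22: L0/L1/L2 = H/ABECDFG/- → run H
t=23: L0/L1/L2 = H/ABECDFG/- → run H
t=24: L0/L1/L2 = -/ABECDFGH/- → run A
t=25: L0/L1/L2 = -/ABECDFGH/- → run A
t=26: L0/L1/L2 = -/ABECDFGH/- → run A
t=27: L0/L1/L2 = -/ABECDFGH/- → run A
t=28: L0/L1/L2 = -/BECDFGH/- → run B
t=29: L0/L1/L2 = -/ECDFGH/- → run E
t=30: L0/L1/L2 = -/ECDFGH/- → run E
t=31: L0/L1/L2 = -/ECDFGH/- → run E
t=32: L0/L1/L2 = -/ECDFGH/- → run E
t=33: L0/L1/L2 = -/ECDFGH/- → run E
t=34: L0/L1/L2 = -/CDFGH/- → run C
t=35: L0/L1/L2 = -/CDFGH/- → run C
t=36: L0/L1/L2 = -/CDFGH/- → run C
t=37: L0/L1/L2 = -/CDFGH/- → run C
t=38: L0/L1/L2 = -/DFGH/- → run D
t=39: L0/L1/L2 = -/DFGH/- → run D
t=40: L0/L1/L2 = -/DFGH/- → run D
t=41: L0/L1/L2 = -/DFGH/- → run D
t=42: L0/L1/L2 = -/FGH/- → run F
t=43: L0/L1/L2 = -/FGH/- → run F
t=44: L0/L1/L2 = -/FGH/- → run F
t=45: L0/L1/L2 = -/FGH/- → run F
t=46: L0/L1/L2 = -/FGH/- → run F
t=47: L0/L1/L2 = -/GH/- → run G
t=48: L0/L1/L2 = -/GH/- → run G
t=49: L0/L1/L2 = -/H/- → run H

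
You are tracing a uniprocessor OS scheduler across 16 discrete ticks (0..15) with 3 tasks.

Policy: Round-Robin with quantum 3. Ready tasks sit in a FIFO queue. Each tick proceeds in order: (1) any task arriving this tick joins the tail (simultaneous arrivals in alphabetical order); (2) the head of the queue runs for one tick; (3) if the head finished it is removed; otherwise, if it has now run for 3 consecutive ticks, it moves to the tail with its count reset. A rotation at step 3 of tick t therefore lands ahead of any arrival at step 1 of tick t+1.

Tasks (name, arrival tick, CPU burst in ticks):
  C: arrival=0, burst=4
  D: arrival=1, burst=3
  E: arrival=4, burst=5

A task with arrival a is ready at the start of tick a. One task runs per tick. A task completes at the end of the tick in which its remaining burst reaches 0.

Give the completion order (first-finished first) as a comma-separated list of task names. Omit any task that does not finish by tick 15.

completion order = D, C, E

t=0: queue=[C] q_used=0 → run C
t=1: queue=[C,D] q_used=1 → run C
t=2: queue=[C,D] q_used=2 → run C
t=3: queue=[D,C] q_used=0 → run D
t=4: queue=[D,C,E] q_used=1 → run D
t=5: queue=[D,C,E] q_used=2 → run D
t=6: queue=[C,E] q_used=0 → run C
t=7: queue=[E] q_used=0 → run E
t=8: queue=[E] q_used=1 → run E
t=9: queue=[E] q_used=2 → run E
t=10: queue=[E] q_used=0 → run E
t=11: queue=[E] q_used=1 → run E
t=12: (idle)
t=13: (idle)
t=14: (idle)
t=15: (idle)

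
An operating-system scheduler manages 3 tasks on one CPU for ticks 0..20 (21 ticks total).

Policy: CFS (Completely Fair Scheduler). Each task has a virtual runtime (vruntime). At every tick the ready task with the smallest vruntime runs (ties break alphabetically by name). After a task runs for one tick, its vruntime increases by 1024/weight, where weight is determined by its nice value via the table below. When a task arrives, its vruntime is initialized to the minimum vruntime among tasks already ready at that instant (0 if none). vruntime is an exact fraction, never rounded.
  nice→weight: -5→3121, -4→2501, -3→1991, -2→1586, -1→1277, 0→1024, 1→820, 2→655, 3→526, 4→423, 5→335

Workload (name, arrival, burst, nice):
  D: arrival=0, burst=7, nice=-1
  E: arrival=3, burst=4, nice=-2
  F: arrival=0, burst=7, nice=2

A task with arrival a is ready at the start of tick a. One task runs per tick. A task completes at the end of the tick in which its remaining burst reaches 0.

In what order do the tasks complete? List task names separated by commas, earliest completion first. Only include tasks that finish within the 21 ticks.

t=0: vr[D=0 F=0] → run D
t=1: vr[D=1024/1277 F=0] → run F
t=2: vr[D=1024/1277 F=1024/655] → run D
t=3: vr[D=2048/1277 E=1024/655 F=1024/655] → run E
t=4: vr[D=2048/1277 E=1147392/519415 F=1024/655] → run F
t=5: vr[D=2048/1277 E=1147392/519415 F=2048/655] → run D
t=6: vr[D=3072/1277 E=1147392/519415 F=2048/655] → run E
t=7: vr[D=3072/1277 E=1482752/519415 F=2048/655] → run D
t=8: vr[D=4096/1277 E=1482752/519415 F=2048/655] → run E
t=9: vr[D=4096/1277 E=1818112/519415 F=2048/655] → run F
t=10: vr[D=4096/1277 E=1818112/519415 F=3072/655] → run D
t=11: vr[D=5120/1277 E=1818112/519415 F=3072/655] → run E
t=12: vr[D=5120/1277 F=3072/655] → run D
t=13: vr[D=6144/1277 F=3072/655] → run F
t=14: vr[D=6144/1277 F=4096/655] → run D
t=15: vr[F=4096/655] → run F
t=16: vr[F=1024/131] → run F
t=17: vr[F=6144/655] → run F
t=18: (idle)
t=19: (idle)
t=20: (idle)

completion order = E, D, F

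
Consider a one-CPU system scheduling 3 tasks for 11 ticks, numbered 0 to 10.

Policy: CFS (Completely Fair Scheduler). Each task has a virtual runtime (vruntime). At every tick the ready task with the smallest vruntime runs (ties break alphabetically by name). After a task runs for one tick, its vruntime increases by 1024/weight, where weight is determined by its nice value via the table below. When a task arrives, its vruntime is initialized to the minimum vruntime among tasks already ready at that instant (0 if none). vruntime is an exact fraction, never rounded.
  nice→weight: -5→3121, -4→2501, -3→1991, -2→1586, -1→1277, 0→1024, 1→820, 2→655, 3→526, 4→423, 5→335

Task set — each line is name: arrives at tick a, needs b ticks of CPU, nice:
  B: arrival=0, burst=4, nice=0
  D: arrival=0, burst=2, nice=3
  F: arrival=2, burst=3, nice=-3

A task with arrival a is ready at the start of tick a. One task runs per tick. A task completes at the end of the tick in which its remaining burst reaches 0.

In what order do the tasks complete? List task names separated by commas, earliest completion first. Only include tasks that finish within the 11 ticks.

completion order = D, F, B

t=0: vr[B=0 D=0] → run B
t=1: vr[B=1 D=0] → run D
t=2: vr[B=1 D=512/263 F=1] → run B
t=3: vr[B=2 D=512/263 F=1] → run F
t=4: vr[B=2 D=512/263 F=3015/1991] → run F
t=5: vr[B=2 D=512/263 F=4039/1991] → run D
t=6: vr[B=2 F=4039/1991] → run B
t=7: vr[B=3 F=4039/1991] → run F
t=8: vr[B=3] → run B
t=9: (idle)
t=10: (idle)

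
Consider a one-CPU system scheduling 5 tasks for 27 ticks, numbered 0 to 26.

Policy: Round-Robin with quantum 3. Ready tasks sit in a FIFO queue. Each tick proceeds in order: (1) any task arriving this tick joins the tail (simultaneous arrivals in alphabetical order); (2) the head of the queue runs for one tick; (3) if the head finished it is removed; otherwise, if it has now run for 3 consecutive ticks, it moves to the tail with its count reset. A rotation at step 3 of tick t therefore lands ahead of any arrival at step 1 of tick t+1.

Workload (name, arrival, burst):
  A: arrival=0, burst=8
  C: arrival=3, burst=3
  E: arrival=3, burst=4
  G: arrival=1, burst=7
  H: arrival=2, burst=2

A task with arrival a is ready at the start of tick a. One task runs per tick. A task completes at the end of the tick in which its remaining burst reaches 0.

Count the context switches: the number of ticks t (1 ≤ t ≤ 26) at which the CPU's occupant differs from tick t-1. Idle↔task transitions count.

context switches = 10

t=0: queue=[A] q_used=0 → run A
t=1: queue=[A,G] q_used=1 → run A
t=2: queue=[A,G,H] q_used=2 → run A
t=3: queue=[G,H,A,C,E] q_used=0 → run G
t=4: queue=[G,H,A,C,E] q_used=1 → run G
t=5: queue=[G,H,A,C,E] q_used=2 → run G
t=6: queue=[H,A,C,E,G] q_used=0 → run H
t=7: queue=[H,A,C,E,G] q_used=1 → run H
t=8: queue=[A,C,E,G] q_used=0 → run A
t=9: queue=[A,C,E,G] q_used=1 → run A
t=10: queue=[A,C,E,G] q_used=2 → run A
t=11: queue=[C,E,G,A] q_used=0 → run C
t=12: queue=[C,E,G,A] q_used=1 → run C
t=13: queue=[C,E,G,A] q_used=2 → run C
t=14: queue=[E,G,A] q_used=0 → run E
t=15: queue=[E,G,A] q_used=1 → run E
t=16: queue=[E,G,A] q_used=2 → run E
t=17: queue=[G,A,E] q_used=0 → run G
t=18: queue=[G,A,E] q_used=1 → run G
t=19: queue=[G,A,E] q_used=2 → run G
t=20: queue=[A,E,G] q_used=0 → run A
t=21: queue=[A,E,G] q_used=1 → run A
t=22: queue=[E,G] q_used=0 → run E
t=23: queue=[G] q_used=0 → run G
t=24: (idle)
t=25: (idle)
t=26: (idle)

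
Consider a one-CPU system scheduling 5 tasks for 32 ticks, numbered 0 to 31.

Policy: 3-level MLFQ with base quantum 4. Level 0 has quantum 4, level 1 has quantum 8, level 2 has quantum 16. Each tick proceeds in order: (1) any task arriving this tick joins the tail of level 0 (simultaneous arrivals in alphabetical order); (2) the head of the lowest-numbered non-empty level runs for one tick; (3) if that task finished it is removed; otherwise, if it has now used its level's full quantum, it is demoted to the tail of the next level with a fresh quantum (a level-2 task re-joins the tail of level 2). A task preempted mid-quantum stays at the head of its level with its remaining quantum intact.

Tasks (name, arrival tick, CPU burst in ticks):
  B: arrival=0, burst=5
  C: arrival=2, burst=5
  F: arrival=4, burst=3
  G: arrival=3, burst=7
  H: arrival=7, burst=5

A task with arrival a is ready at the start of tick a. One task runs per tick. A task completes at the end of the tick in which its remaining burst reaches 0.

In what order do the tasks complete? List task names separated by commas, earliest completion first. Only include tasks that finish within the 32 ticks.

completion order = F, B, C, G, H

t=0: L0/L1/L2 = B/-/- → run B
t=1: L0/L1/L2 = B/-/- → run B
t=2: L0/L1/L2 = BC/-/- → run B
t=3: L0/L1/L2 = BCG/-/- → run B
t=4: L0/L1/L2 = CGF/B/- → run C
t=5: L0/L1/L2 = CGF/B/- → run C
t=6: L0/L1/L2 = CGF/B/- → run C
t=7: L0/L1/L2 = CGFH/B/- → run C
t=8: L0/L1/L2 = GFH/BC/- → run G
t=9: L0/L1/L2 = GFH/BC/- → run G
t=10: L0/L1/L2 = GFH/BC/- → run G
t=11: L0/L1/L2 = GFH/BC/- → run G
t=12: L0/L1/L2 = FH/BCG/- → run F
t=13: L0/L1/L2 = FH/BCG/- → run F
t=14: L0/L1/L2 = FH/BCG/- → run F
t=15: L0/L1/L2 = H/BCG/- → run H
t=16: L0/L1/L2 = H/BCG/- → run H
t=17: L0/L1/L2 = H/BCG/- → run H
t=18: L0/L1/L2 = H/BCG/- → run H
t=19: L0/L1/L2 = -/BCGH/- → run B
t=20: L0/L1/L2 = -/CGH/- → run C
t=21: L0/L1/L2 = -/GH/- → run G
t=22: L0/L1/L2 = -/GH/- → run G
t=23: L0/L1/L2 = -/GH/- → run G
t=24: L0/L1/L2 = -/H/- → run H
t=25: (idle)
t=26: (idle)
t=27: (idle)
t=28: (idle)
t=29: (idle)
t=30: (idle)
t=31: (idle)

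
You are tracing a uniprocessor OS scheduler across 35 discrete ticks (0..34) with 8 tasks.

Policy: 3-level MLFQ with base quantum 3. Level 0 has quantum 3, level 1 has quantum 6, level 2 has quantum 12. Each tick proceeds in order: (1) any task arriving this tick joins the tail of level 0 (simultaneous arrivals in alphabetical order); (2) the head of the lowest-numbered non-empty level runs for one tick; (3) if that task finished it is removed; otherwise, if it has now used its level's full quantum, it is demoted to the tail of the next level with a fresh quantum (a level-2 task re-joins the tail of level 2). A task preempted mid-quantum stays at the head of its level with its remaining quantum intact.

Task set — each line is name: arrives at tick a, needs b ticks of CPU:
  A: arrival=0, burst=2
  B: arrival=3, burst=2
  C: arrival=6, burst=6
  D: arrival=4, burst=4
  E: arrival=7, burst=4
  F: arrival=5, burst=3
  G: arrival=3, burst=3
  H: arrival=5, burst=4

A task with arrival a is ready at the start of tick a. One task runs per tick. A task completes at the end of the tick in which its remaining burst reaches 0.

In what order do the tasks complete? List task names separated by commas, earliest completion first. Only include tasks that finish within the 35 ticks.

t=0: L0/L1/L2 = A/-/- → run A
t=1: L0/L1/L2 = A/-/- → run A
t=2: (idle)
t=3: L0/L1/L2 = BG/-/- → run B
t=4: L0/L1/L2 = BGD/-/- → run B
t=5: L0/L1/L2 = GDFH/-/- → run G
t=6: L0/L1/L2 = GDFHC/-/- → run G
t=7: L0/L1/L2 = GDFHCE/-/- → run G
t=8: L0/L1/L2 = DFHCE/-/- → run D
t=9: L0/L1/L2 = DFHCE/-/- → run D
t=10: L0/L1/L2 = DFHCE/-/- → run D
t=11: L0/L1/L2 = FHCE/D/- → run F
t=12: L0/L1/L2 = FHCE/D/- → run F
t=13: L0/L1/L2 = FHCE/D/- → run F
t=14: L0/L1/L2 = HCE/D/- → run H
t=15: L0/L1/L2 = HCE/D/- → run H
t=16: L0/L1/L2 = HCE/D/- → run H
t=17: L0/L1/L2 = CE/DH/- → run C
t=18: L0/L1/L2 = CE/DH/- → run C
t=19: L0/L1/L2 = CE/DH/- → run C
t=20: L0/L1/L2 = E/DHC/- → run E
t=21: L0/L1/L2 = E/DHC/- → run E
t=22: L0/L1/L2 = E/DHC/- → run E
t=23: L0/L1/L2 = -/DHCE/- → run D
t=24: L0/L1/L2 = -/HCE/- → run H
t=25: L0/L1/L2 = -/CE/- → run C
t=26: L0/L1/L2 = -/CE/- → run C
t=27: L0/L1/L2 = -/CE/- → run C
t=28: L0/L1/L2 = -/E/- → run E
t=29: (idle)
t=30: (idle)
t=31: (idle)
t=32: (idle)
t=33: (idle)
t=34: (idle)

completion order = A, B, G, F, D, H, C, E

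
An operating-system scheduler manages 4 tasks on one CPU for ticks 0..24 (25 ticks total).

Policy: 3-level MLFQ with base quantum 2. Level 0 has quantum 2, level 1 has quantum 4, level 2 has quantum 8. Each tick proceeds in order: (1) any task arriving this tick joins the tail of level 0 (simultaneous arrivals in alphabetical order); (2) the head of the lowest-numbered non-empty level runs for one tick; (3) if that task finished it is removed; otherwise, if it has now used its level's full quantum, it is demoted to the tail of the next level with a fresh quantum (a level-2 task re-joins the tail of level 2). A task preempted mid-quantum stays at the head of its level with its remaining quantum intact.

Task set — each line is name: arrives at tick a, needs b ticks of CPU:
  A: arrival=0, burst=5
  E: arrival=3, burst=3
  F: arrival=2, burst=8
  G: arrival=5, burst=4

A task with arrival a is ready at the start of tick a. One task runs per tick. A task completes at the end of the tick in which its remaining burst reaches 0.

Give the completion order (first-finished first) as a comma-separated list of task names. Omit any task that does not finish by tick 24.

t=0: L0/L1/L2 = A/-/- → run A
t=1: L0/L1/L2 = A/-/- → run A
t=2: L0/L1/L2 = F/A/- → run F
t=3: L0/L1/L2 = FE/A/- → run F
t=4: L0/L1/L2 = E/AF/- → run E
t=5: L0/L1/L2 = EG/AF/- → run E
t=6: L0/L1/L2 = G/AFE/- → run G
t=7: L0/L1/L2 = G/AFE/- → run G
t=8: L0/L1/L2 = -/AFEG/- → run A
t=9: L0/L1/L2 = -/AFEG/- → run A
t=10: L0/L1/L2 = -/AFEG/- → run A
t=11: L0/L1/L2 = -/FEG/- → run F
t=12: L0/L1/L2 = -/FEG/- → run F
t=13: L0/L1/L2 = -/FEG/- → run F
t=14: L0/L1/L2 = -/FEG/- → run F
t=15: L0/L1/L2 = -/EG/F → run E
t=16: L0/L1/L2 = -/G/F → run G
t=17: L0/L1/L2 = -/G/F → run G
t=18: L0/L1/L2 = -/-/F → run F
t=19: L0/L1/L2 = -/-/F → run F
t=20: (idle)
t=21: (idle)
t=22: (idle)
t=23: (idle)
t=24: (idle)

completion order = A, E, G, F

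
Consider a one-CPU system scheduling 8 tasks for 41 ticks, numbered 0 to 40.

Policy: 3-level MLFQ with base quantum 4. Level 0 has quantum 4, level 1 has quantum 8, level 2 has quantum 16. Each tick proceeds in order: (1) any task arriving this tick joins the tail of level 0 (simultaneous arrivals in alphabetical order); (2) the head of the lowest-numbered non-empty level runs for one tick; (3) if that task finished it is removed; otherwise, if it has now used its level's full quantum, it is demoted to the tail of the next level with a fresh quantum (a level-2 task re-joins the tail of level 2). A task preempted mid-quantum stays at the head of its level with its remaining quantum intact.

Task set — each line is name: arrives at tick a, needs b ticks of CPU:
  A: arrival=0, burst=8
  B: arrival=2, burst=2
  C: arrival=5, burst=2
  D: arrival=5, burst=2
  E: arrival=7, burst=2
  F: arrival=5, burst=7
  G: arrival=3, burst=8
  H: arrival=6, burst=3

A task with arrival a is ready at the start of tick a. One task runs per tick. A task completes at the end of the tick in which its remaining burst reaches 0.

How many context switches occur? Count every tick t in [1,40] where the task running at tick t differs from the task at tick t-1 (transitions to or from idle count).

context switches = 11

t=0: L0/L1/L2 = A/-/- → run A
t=1: L0/L1/L2 = A/-/- → run A
t=2: L0/L1/L2 = AB/-/- → run A
t=3: L0/L1/L2 = ABG/-/- → run A
t=4: L0/L1/L2 = BG/A/- → run B
t=5: L0/L1/L2 = BGCDF/A/- → run B
t=6: L0/L1/L2 = GCDFH/A/- → run G
t=7: L0/L1/L2 = GCDFHE/A/- → run G
t=8: L0/L1/L2 = GCDFHE/A/- → run G
t=9: L0/L1/L2 = GCDFHE/A/- → run G
t=10: L0/L1/L2 = CDFHE/AG/- → run C
t=11: L0/L1/L2 = CDFHE/AG/- → run C
t=12: L0/L1/L2 = DFHE/AG/- → run D
t=13: L0/L1/L2 = DFHE/AG/- → run D
t=14: L0/L1/L2 = FHE/AG/- → run F
t=15: L0/L1/L2 = FHE/AG/- → run F
t=16: L0/L1/L2 = FHE/AG/- → run F
t=17: L0/L1/L2 = FHE/AG/- → run F
t=18: L0/L1/L2 = HE/AGF/- → run H
t=19: L0/L1/L2 = HE/AGF/- → run H
t=20: L0/L1/L2 = HE/AGF/- → run H
t=21: L0/L1/L2 = E/AGF/- → run E
t=22: L0/L1/L2 = E/AGF/- → run E
t=23: L0/L1/L2 = -/AGF/- → run A
t=24: L0/L1/L2 = -/AGF/- → run A
t=25: L0/L1/L2 = -/AGF/- → run A
t=26: L0/L1/L2 = -/AGF/- → run A
t=27: L0/L1/L2 = -/GF/- → run G
t=28: L0/L1/L2 = -/GF/- → run G
t=29: L0/L1/L2 = -/GF/- → run G
t=30: L0/L1/L2 = -/GF/- → run G
t=31: L0/L1/L2 = -/F/- → run F
t=32: L0/L1/L2 = -/F/- → run F
t=33: L0/L1/L2 = -/F/- → run F
t=34: (idle)
t=35: (idle)
t=36: (idle)
t=37: (idle)
t=38: (idle)
t=39: (idle)
t=40: (idle)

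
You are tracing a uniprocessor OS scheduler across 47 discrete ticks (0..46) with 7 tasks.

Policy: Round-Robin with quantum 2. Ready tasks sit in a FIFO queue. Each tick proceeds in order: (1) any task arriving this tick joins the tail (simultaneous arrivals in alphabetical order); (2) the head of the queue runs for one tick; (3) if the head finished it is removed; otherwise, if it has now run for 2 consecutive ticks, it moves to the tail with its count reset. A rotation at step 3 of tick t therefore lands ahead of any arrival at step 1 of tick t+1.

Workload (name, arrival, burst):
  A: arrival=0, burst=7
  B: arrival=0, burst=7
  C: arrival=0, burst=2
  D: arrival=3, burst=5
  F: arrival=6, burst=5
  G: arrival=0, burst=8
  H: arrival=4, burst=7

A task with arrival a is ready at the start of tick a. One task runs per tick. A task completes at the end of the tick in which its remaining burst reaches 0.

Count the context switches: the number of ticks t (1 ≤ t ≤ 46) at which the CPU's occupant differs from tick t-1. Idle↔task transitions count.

t=0: queue=[A,B,C,G] q_used=0 → run A
t=1: queue=[A,B,C,G] q_used=1 → run A
t=2: queue=[B,C,G,A] q_used=0 → run B
t=3: queue=[B,C,G,A,D] q_used=1 → run B
t=4: queue=[C,G,A,D,B,H] q_used=0 → run C
t=5: queue=[C,G,A,D,B,H] q_used=1 → run C
t=6: queue=[G,A,D,B,H,F] q_used=0 → run G
t=7: queue=[G,A,D,B,H,F] q_used=1 → run G
t=8: queue=[A,D,B,H,F,G] q_used=0 → run A
t=9: queue=[A,D,B,H,F,G] q_used=1 → run A
t=10: queue=[D,B,H,F,G,A] q_used=0 → run D
t=11: queue=[D,B,H,F,G,A] q_used=1 → run D
t=12: queue=[B,H,F,G,A,D] q_used=0 → run B
t=13: queue=[B,H,F,G,A,D] q_used=1 → run B
t=14: queue=[H,F,G,A,D,B] q_used=0 → run H
t=15: queue=[H,F,G,A,D,B] q_used=1 → run H
t=16: queue=[F,G,A,D,B,H] q_used=0 → run F
t=17: queue=[F,G,A,D,B,H] q_used=1 → run F
t=18: queue=[G,A,D,B,H,F] q_used=0 → run G
t=19: queue=[G,A,D,B,H,F] q_used=1 → run G
t=20: queue=[A,D,B,H,F,G] q_used=0 → run A
t=21: queue=[A,D,B,H,F,G] q_used=1 → run A
t=22: queue=[D,B,H,F,G,A] q_used=0 → run D
t=23: queue=[D,B,H,F,G,A] q_used=1 → run D
t=24: queue=[B,H,F,G,A,D] q_used=0 → run B
t=25: queue=[B,H,F,G,A,D] q_used=1 → run B
t=26: queue=[H,F,G,A,D,B] q_used=0 → run H
t=27: queue=[H,F,G,A,D,B] q_used=1 → run H
t=28: queue=[F,G,A,D,B,H] q_used=0 → run F
t=29: queue=[F,G,A,D,B,H] q_used=1 → run F
t=30: queue=[G,A,D,B,H,F] q_used=0 → run G
t=31: queue=[G,A,D,B,H,F] q_used=1 → run G
t=32: queue=[A,D,B,H,F,G] q_used=0 → run A
t=33: queue=[D,B,H,F,G] q_used=0 → run D
t=34: queue=[B,H,F,G] q_used=0 → run B
t=35: queue=[H,F,G] q_used=0 → run H
t=36: queue=[H,F,G] q_used=1 → run H
t=37: queue=[F,G,H] q_used=0 → run F
t=38: queue=[G,H] q_used=0 → run G
t=39: queue=[G,H] q_used=1 → run G
t=40: queue=[H] q_used=0 → run H
t=41: (idle)
t=42: (idle)
t=43: (idle)
t=44: (idle)
t=45: (idle)
t=46: (idle)

context switches = 23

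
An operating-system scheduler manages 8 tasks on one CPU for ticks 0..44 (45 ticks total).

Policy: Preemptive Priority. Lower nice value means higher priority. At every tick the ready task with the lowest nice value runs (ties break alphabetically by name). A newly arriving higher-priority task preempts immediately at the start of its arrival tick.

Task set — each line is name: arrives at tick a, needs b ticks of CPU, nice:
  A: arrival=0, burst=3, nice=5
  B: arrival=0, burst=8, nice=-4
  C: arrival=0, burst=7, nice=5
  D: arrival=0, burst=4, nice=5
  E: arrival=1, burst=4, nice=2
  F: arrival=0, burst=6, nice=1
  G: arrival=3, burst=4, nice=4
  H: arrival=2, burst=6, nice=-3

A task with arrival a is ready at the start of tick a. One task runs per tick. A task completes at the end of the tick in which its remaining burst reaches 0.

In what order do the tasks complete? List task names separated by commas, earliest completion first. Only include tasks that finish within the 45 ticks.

completion order = B, H, F, E, G, A, C, D

t=0: ready={A,B,C,D,F} → run B
t=1: ready={A,B,C,D,E,F} → run B
t=2: ready={A,B,C,D,E,F,H} → run B
t=3: ready={A,B,C,D,E,F,G,H} → run B
t=4: ready={A,B,C,D,E,F,G,H} → run B
t=5: ready={A,B,C,D,E,F,G,H} → run B
t=6: ready={A,B,C,D,E,F,G,H} → run B
t=7: ready={A,B,C,D,E,F,G,H} → run B
t=8: ready={A,C,D,E,F,G,H} → run H
t=9: ready={A,C,D,E,F,G,H} → run H
t=10: ready={A,C,D,E,F,G,H} → run H
t=11: ready={A,C,D,E,F,G,H} → run H
t=12: ready={A,C,D,E,F,G,H} → run H
t=13: ready={A,C,D,E,F,G,H} → run H
t=14: ready={A,C,D,E,F,G} → run F
t=15: ready={A,C,D,E,F,G} → run F
t=16: ready={A,C,D,E,F,G} → run F
t=17: ready={A,C,D,E,F,G} → run F
t=18: ready={A,C,D,E,F,G} → run F
t=19: ready={A,C,D,E,F,G} → run F
t=20: ready={A,C,D,E,G} → run E
t=21: ready={A,C,D,E,G} → run E
t=22: ready={A,C,D,E,G} → run E
t=23: ready={A,C,D,E,G} → run E
t=24: ready={A,C,D,G} → run G
t=25: ready={A,C,D,G} → run G
t=26: ready={A,C,D,G} → run G
t=27: ready={A,C,D,G} → run G
t=28: ready={A,C,D} → run A
t=29: ready={A,C,D} → run A
t=30: ready={A,C,D} → run A
t=31: ready={C,D} → run C
t=32: ready={C,D} → run C
t=33: ready={C,D} → run C
t=34: ready={C,D} → run C
t=35: ready={C,D} → run C
t=36: ready={C,D} → run C
t=37: ready={C,D} → run C
t=38: ready={D} → run D
t=39: ready={D} → run D
t=40: ready={D} → run D
t=41: ready={D} → run D
t=42: (idle)
t=43: (idle)
t=44: (idle)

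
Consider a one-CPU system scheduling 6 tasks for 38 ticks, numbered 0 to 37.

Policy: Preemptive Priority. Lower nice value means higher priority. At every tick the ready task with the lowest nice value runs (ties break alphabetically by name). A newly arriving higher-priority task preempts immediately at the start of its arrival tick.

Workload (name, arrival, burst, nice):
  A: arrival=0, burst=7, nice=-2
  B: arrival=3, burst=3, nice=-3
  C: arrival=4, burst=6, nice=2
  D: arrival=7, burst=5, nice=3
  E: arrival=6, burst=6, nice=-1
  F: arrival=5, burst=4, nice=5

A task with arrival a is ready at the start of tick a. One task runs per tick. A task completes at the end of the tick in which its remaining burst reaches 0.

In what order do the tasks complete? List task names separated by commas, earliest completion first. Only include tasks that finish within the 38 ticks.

completion order = B, A, E, C, D, F

t=0: ready={A} → run A
t=1: ready={A} → run A
t=2: ready={A} → run A
t=3: ready={A,B} → run B
t=4: ready={A,B,C} → run B
t=5: ready={A,B,C,F} → run B
t=6: ready={A,C,E,F} → run A
t=7: ready={A,C,D,E,F} → run A
t=8: ready={A,C,D,E,F} → run A
t=9: ready={A,C,D,E,F} → run A
t=10: ready={C,D,E,F} → run E
t=11: ready={C,D,E,F} → run E
t=12: ready={C,D,E,F} → run E
t=13: ready={C,D,E,F} → run E
t=14: ready={C,D,E,F} → run E
t=15: ready={C,D,E,F} → run E
t=16: ready={C,D,F} → run C
t=17: ready={C,D,F} → run C
t=18: ready={C,D,F} → run C
t=19: ready={C,D,F} → run C
t=20: ready={C,D,F} → run C
t=21: ready={C,D,F} → run C
t=22: ready={D,F} → run D
t=23: ready={D,F} → run D
t=24: ready={D,F} → run D
t=25: ready={D,F} → run D
t=26: ready={D,F} → run D
t=27: ready={F} → run F
t=28: ready={F} → run F
t=29: ready={F} → run F
t=30: ready={F} → run F
t=31: (idle)
t=32: (idle)
t=33: (idle)
t=34: (idle)
t=35: (idle)
t=36: (idle)
t=37: (idle)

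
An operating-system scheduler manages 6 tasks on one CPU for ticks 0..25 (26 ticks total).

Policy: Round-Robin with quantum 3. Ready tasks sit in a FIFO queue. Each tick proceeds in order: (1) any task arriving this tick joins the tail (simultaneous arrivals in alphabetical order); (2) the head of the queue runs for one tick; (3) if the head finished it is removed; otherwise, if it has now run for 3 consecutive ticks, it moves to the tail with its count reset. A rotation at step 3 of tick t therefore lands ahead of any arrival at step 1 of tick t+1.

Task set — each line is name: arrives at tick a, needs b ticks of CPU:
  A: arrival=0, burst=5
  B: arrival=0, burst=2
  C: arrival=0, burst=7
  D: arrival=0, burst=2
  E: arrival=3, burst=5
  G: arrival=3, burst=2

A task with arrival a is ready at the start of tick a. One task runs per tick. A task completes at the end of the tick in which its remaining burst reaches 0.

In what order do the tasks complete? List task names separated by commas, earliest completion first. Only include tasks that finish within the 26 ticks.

completion order = B, D, A, G, E, C

t=0: queue=[A,B,C,D] q_used=0 → run A
t=1: queue=[A,B,C,D] q_used=1 → run A
t=2: queue=[A,B,C,D] q_used=2 → run A
t=3: queue=[B,C,D,A,E,G] q_used=0 → run B
t=4: queue=[B,C,D,A,E,G] q_used=1 → run B
t=5: queue=[C,D,A,E,G] q_used=0 → run C
t=6: queue=[C,D,A,E,G] q_used=1 → run C
t=7: queue=[C,D,A,E,G] q_used=2 → run C
t=8: queue=[D,A,E,G,C] q_used=0 → run D
t=9: queue=[D,A,E,G,C] q_used=1 → run D
t=10: queue=[A,E,G,C] q_used=0 → run A
t=11: queue=[A,E,G,C] q_used=1 → run A
t=12: queue=[E,G,C] q_used=0 → run E
t=13: queue=[E,G,C] q_used=1 → run E
t=14: queue=[E,G,C] q_used=2 → run E
t=15: queue=[G,C,E] q_used=0 → run G
t=16: queue=[G,C,E] q_used=1 → run G
t=17: queue=[C,E] q_used=0 → run C
t=18: queue=[C,E] q_used=1 → run C
t=19: queue=[C,E] q_used=2 → run C
t=20: queue=[E,C] q_used=0 → run E
t=21: queue=[E,C] q_used=1 → run E
t=22: queue=[C] q_used=0 → run C
t=23: (idle)
t=24: (idle)
t=25: (idle)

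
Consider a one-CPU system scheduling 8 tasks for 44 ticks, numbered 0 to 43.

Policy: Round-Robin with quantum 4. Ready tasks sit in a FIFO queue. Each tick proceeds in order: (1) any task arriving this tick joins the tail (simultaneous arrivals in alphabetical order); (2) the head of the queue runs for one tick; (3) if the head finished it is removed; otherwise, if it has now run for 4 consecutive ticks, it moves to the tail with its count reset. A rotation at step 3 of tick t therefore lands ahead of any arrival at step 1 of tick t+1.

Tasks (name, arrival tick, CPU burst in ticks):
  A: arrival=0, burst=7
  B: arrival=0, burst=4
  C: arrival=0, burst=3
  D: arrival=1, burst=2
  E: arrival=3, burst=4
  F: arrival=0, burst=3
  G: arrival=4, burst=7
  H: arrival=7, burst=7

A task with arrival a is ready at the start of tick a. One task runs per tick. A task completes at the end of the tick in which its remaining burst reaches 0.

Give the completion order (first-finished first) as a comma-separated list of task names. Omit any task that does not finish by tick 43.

t=0: queue=[A,B,C,F] q_used=0 → run A
t=1: queue=[A,B,C,F,D] q_used=1 → run A
t=2: queue=[A,B,C,F,D] q_used=2 → run A
t=3: queue=[A,B,C,F,D,E] q_used=3 → run A
t=4: queue=[B,C,F,D,E,A,G] q_used=0 → run B
t=5: queue=[B,C,F,D,E,A,G] q_used=1 → run B
t=6: queue=[B,C,F,D,E,A,G] q_used=2 → run B
t=7: queue=[B,C,F,D,E,A,G,H] q_used=3 → run B
t=8: queue=[C,F,D,E,A,G,H] q_used=0 → run C
t=9: queue=[C,F,D,E,A,G,H] q_used=1 → run C
t=10: queue=[C,F,D,E,A,G,H] q_used=2 → run C
t=11: queue=[F,D,E,A,G,H] q_used=0 → run F
t=12: queue=[F,D,E,A,G,H] q_used=1 → run F
t=13: queue=[F,D,E,A,G,H] q_used=2 → run F
t=14: queue=[D,E,A,G,H] q_used=0 → run D
t=15: queue=[D,E,A,G,H] q_used=1 → run D
t=16: queue=[E,A,G,H] q_used=0 → run E
t=17: queue=[E,A,G,H] q_used=1 → run E
t=18: queue=[E,A,G,H] q_used=2 → run E
t=19: queue=[E,A,G,H] q_used=3 → run E
t=20: queue=[A,G,H] q_used=0 → run A
t=21: queue=[A,G,H] q_used=1 → run A
t=22: queue=[A,G,H] q_used=2 → run A
t=23: queue=[G,H] q_used=0 → run G
t=24: queue=[G,H] q_used=1 → run G
t=25: queue=[G,H] q_used=2 → run G
t=26: queue=[G,H] q_used=3 → run G
t=27: queue=[H,G] q_used=0 → run H
t=28: queue=[H,G] q_used=1 → run H
t=29: queue=[H,G] q_used=2 → run H
t=30: queue=[H,G] q_used=3 → run H
t=31: queue=[G,H] q_used=0 → run G
t=32: queue=[G,H] q_used=1 → run G
t=33: queue=[G,H] q_used=2 → run G
t=34: queue=[H] q_used=0 → run H
t=35: queue=[H] q_used=1 → run H
t=36: queue=[H] q_used=2 → run H
t=37: (idle)
t=38: (idle)
t=39: (idle)
t=40: (idle)
t=41: (idle)
t=42: (idle)
t=43: (idle)

completion order = B, C, F, D, E, A, G, H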